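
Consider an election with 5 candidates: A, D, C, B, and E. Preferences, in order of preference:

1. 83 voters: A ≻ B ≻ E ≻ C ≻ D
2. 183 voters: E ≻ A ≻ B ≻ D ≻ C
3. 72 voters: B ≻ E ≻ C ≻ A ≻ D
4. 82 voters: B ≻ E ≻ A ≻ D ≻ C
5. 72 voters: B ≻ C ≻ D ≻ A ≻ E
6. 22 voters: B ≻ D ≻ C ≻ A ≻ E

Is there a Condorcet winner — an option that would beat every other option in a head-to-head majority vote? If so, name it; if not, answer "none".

none

Checking pairwise contests:
E beats A 337–177.
A beats D 420–94.
A beats C 348–166.
A beats B 266–248.
B beats E 331–183.
Every option loses at least one head-to-head, so there is no Condorcet winner.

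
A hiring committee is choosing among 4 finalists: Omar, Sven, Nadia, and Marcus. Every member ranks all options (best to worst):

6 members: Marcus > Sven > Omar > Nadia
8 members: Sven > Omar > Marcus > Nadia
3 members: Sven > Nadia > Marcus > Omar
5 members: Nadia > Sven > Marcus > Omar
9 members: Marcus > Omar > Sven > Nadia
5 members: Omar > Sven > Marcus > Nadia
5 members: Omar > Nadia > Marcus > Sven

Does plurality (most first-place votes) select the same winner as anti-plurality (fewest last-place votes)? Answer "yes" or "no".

Plurality — first-place votes: Omar 10, Sven 11, Nadia 5, Marcus 15. Winner: Marcus.
Anti-plurality — last-place votes: Omar 8, Sven 5, Nadia 28, Marcus 0. Winner: Marcus.
The two methods agree.

yes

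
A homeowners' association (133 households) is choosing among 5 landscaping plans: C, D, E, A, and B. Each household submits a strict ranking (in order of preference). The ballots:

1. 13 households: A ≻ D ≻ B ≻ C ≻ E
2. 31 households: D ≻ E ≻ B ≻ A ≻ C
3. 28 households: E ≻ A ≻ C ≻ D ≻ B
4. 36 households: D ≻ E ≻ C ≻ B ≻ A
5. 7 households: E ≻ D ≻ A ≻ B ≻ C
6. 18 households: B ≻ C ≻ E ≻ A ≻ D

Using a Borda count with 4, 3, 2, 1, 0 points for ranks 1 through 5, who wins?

E

C: 13·1 + 31·0 + 28·2 + 36·2 + 7·0 + 18·3 = 195
D: 13·3 + 31·4 + 28·1 + 36·4 + 7·3 + 18·0 = 356
E: 13·0 + 31·3 + 28·4 + 36·3 + 7·4 + 18·2 = 377
A: 13·4 + 31·1 + 28·3 + 36·0 + 7·2 + 18·1 = 199
B: 13·2 + 31·2 + 28·0 + 36·1 + 7·1 + 18·4 = 203
E has the highest Borda score (377).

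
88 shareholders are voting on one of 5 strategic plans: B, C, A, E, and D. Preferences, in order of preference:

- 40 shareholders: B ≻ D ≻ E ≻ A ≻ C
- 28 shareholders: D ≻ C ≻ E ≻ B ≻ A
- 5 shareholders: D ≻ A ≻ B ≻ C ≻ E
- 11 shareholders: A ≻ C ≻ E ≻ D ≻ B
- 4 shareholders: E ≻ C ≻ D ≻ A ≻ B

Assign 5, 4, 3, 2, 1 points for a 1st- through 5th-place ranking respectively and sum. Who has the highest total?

D

B: 40·5 + 28·2 + 5·3 + 11·1 + 4·1 = 286
C: 40·1 + 28·4 + 5·2 + 11·4 + 4·4 = 222
A: 40·2 + 28·1 + 5·4 + 11·5 + 4·2 = 191
E: 40·3 + 28·3 + 5·1 + 11·3 + 4·5 = 262
D: 40·4 + 28·5 + 5·5 + 11·2 + 4·3 = 359
D has the highest Borda score (359).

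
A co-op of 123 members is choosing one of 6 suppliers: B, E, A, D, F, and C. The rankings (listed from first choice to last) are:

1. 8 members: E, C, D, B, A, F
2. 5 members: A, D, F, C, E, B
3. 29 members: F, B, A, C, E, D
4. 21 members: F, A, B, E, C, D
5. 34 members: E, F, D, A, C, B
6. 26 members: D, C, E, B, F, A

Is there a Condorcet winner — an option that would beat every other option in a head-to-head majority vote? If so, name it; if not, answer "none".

E vs B: 73–50 for E.
E vs A: 68–55 for E.
E vs D: 92–31 for E.
E vs F: 68–55 for E.
E vs C: 63–60 for E.
E beats every other option head-to-head.

E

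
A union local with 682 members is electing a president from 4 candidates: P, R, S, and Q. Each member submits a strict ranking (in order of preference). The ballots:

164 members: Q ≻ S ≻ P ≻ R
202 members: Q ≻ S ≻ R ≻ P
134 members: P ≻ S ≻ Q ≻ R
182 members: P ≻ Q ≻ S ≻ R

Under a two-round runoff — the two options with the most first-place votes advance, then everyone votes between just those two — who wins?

Q

Round 1 first-place votes: P 316, R 0, S 0, Q 366.
Q and P advance.
Runoff: Q is preferred to P by 366 voters; P by 316.
Q wins the runoff.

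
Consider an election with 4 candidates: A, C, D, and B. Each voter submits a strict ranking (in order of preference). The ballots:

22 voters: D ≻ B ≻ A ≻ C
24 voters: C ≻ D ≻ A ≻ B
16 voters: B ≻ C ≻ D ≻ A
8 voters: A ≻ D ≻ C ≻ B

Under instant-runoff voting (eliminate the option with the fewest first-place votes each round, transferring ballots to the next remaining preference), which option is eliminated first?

Round 1: A 8, C 24, D 22, B 16. Eliminate A.

A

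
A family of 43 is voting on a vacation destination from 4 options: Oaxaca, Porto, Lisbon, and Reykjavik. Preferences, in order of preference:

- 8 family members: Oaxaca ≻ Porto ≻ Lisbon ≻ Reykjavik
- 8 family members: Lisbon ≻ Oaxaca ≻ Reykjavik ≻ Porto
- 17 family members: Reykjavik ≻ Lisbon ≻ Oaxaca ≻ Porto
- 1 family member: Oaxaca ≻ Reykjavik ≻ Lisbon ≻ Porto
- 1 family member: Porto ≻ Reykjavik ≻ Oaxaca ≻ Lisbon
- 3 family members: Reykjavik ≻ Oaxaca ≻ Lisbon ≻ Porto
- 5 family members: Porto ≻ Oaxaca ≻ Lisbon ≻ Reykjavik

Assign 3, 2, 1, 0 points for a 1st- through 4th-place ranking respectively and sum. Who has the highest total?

Oaxaca

Oaxaca: 8·3 + 8·2 + 17·1 + 1·3 + 1·1 + 3·2 + 5·2 = 77
Porto: 8·2 + 8·0 + 17·0 + 1·0 + 1·3 + 3·0 + 5·3 = 34
Lisbon: 8·1 + 8·3 + 17·2 + 1·1 + 1·0 + 3·1 + 5·1 = 75
Reykjavik: 8·0 + 8·1 + 17·3 + 1·2 + 1·2 + 3·3 + 5·0 = 72
Oaxaca has the highest Borda score (77).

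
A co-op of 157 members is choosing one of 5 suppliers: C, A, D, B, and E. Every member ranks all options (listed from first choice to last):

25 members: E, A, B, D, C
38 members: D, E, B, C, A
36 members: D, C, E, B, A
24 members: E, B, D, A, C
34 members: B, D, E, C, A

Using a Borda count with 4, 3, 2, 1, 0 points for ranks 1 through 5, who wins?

D

C: 25·0 + 38·1 + 36·3 + 24·0 + 34·1 = 180
A: 25·3 + 38·0 + 36·0 + 24·1 + 34·0 = 99
D: 25·1 + 38·4 + 36·4 + 24·2 + 34·3 = 471
B: 25·2 + 38·2 + 36·1 + 24·3 + 34·4 = 370
E: 25·4 + 38·3 + 36·2 + 24·4 + 34·2 = 450
D has the highest Borda score (471).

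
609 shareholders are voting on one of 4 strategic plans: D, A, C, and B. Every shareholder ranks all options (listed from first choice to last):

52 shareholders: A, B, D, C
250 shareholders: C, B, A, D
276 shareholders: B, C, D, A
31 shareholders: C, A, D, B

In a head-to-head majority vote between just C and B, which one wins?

B

Voters preferring C to B: 281; preferring B to C: 328.
B wins the head-to-head.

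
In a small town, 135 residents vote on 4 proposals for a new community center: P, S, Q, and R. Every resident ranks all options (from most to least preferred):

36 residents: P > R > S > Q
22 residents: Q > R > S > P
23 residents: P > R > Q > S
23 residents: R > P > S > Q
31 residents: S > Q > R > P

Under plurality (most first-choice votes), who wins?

First-place votes: P 59, S 31, Q 22, R 23.
P has the most first-place votes.

P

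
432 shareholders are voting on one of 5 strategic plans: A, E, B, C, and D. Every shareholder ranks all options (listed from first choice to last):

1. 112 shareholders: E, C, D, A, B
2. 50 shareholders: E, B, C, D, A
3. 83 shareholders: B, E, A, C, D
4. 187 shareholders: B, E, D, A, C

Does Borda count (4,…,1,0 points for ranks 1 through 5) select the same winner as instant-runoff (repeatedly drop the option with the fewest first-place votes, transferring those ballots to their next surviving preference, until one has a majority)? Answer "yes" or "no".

Borda — scores: A 465, E 1458, B 1230, C 519, D 648. Winner: E.
Instant-runoff — R1 A 0, E 162, B 270, C 0, D 0 (B winner). Winner: B.
The two methods disagree.

no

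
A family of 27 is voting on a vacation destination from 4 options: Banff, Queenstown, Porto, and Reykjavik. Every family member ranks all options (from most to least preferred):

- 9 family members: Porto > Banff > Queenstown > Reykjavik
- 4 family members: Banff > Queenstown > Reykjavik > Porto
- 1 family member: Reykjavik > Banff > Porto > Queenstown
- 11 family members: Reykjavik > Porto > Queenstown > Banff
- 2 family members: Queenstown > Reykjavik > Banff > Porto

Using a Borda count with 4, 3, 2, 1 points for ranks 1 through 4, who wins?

Porto

Banff: 9·3 + 4·4 + 1·3 + 11·1 + 2·2 = 61
Queenstown: 9·2 + 4·3 + 1·1 + 11·2 + 2·4 = 61
Porto: 9·4 + 4·1 + 1·2 + 11·3 + 2·1 = 77
Reykjavik: 9·1 + 4·2 + 1·4 + 11·4 + 2·3 = 71
Porto has the highest Borda score (77).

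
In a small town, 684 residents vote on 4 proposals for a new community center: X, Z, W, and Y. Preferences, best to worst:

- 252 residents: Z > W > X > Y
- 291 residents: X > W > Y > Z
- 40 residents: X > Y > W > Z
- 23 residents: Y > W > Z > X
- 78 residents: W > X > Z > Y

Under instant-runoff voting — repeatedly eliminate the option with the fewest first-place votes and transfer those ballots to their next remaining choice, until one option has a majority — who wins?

Round 1: X 331, Z 252, W 78, Y 23. Eliminate Y.
Round 2: X 331, Z 252, W 101. Eliminate W.
Round 3: X 409, Z 275. X has a majority.

X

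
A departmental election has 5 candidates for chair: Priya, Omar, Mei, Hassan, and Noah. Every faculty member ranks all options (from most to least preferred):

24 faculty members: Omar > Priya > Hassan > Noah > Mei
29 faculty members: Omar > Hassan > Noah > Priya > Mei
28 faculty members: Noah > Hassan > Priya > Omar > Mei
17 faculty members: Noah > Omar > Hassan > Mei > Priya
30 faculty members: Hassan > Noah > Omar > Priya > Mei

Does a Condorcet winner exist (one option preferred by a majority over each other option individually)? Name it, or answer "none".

none

Checking pairwise contests:
Omar beats Priya 100–28.
Noah beats Omar 75–53.
Priya beats Mei 111–17.
Omar beats Hassan 70–58.
Hassan beats Noah 83–45.
Every option loses at least one head-to-head, so there is no Condorcet winner.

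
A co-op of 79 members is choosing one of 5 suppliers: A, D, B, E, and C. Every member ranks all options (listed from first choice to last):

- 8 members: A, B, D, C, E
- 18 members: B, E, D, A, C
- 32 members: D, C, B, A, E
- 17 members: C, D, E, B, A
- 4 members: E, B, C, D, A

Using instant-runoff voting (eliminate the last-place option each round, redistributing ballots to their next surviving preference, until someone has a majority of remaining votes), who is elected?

Round 1: A 8, D 32, B 18, E 4, C 17. Eliminate E.
Round 2: A 8, D 32, B 22, C 17. Eliminate A.
Round 3: D 32, B 30, C 17. Eliminate C.
Round 4: D 49, B 30. D has a majority.

D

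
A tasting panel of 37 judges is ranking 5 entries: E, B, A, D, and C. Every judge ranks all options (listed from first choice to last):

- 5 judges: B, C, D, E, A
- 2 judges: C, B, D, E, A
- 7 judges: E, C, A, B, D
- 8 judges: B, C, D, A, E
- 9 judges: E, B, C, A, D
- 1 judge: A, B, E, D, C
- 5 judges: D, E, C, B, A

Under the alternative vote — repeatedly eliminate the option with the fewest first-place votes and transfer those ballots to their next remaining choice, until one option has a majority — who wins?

E

Round 1: E 16, B 13, A 1, D 5, C 2. Eliminate A.
Round 2: E 16, B 14, D 5, C 2. Eliminate C.
Round 3: E 16, B 16, D 5. Eliminate D.
Round 4: E 21, B 16. E has a majority.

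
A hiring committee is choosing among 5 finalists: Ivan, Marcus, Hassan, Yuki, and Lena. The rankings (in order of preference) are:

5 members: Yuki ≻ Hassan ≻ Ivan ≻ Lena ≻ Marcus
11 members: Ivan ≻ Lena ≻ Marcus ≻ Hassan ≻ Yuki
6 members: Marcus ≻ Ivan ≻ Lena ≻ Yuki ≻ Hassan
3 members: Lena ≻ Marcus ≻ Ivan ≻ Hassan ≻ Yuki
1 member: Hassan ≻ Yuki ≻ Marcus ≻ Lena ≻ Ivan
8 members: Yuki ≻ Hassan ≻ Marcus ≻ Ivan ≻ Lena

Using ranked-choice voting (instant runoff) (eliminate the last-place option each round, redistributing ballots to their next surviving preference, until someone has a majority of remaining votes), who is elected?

Ivan

Round 1: Ivan 11, Marcus 6, Hassan 1, Yuki 13, Lena 3. Eliminate Hassan.
Round 2: Ivan 11, Marcus 6, Yuki 14, Lena 3. Eliminate Lena.
Round 3: Ivan 11, Marcus 9, Yuki 14. Eliminate Marcus.
Round 4: Ivan 20, Yuki 14. Ivan has a majority.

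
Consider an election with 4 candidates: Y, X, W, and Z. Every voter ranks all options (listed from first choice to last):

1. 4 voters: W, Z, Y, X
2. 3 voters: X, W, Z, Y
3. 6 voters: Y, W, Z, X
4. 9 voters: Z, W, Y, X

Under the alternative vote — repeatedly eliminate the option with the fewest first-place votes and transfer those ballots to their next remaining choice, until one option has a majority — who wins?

Round 1: Y 6, X 3, W 4, Z 9. Eliminate X.
Round 2: Y 6, W 7, Z 9. Eliminate Y.
Round 3: W 13, Z 9. W has a majority.

W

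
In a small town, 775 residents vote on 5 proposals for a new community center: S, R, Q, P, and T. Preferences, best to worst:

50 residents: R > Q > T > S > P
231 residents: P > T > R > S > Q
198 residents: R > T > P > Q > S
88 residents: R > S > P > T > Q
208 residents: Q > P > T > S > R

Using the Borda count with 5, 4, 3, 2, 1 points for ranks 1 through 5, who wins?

S: 50·2 + 231·2 + 198·1 + 88·4 + 208·2 = 1528
R: 50·5 + 231·3 + 198·5 + 88·5 + 208·1 = 2581
Q: 50·4 + 231·1 + 198·2 + 88·1 + 208·5 = 1955
P: 50·1 + 231·5 + 198·3 + 88·3 + 208·4 = 2895
T: 50·3 + 231·4 + 198·4 + 88·2 + 208·3 = 2666
P has the highest Borda score (2895).

P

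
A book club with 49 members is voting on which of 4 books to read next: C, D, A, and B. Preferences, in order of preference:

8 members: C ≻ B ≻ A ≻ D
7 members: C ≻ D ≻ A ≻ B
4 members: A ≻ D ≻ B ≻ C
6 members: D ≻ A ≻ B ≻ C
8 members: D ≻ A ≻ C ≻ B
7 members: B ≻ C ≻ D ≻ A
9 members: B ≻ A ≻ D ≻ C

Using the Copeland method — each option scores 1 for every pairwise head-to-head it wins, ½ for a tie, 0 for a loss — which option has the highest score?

D

C: loses to D, A, and B → score 0.
D: beats C, A, and B → score 3.
A: beats C and B; loses to D → score 2.
B: beats C; loses to D and A → score 1.
D has the best pairwise record.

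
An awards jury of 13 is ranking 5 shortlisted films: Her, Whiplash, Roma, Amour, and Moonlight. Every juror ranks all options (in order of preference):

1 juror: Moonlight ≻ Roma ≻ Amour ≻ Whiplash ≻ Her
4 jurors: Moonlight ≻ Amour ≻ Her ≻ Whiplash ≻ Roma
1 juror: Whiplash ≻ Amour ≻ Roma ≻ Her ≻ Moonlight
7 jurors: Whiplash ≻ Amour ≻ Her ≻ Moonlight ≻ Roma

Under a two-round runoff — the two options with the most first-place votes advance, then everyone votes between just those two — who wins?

Whiplash

Round 1 first-place votes: Her 0, Whiplash 8, Roma 0, Amour 0, Moonlight 5.
Whiplash and Moonlight advance.
Runoff: Whiplash is preferred to Moonlight by 8 voters; Moonlight by 5.
Whiplash wins the runoff.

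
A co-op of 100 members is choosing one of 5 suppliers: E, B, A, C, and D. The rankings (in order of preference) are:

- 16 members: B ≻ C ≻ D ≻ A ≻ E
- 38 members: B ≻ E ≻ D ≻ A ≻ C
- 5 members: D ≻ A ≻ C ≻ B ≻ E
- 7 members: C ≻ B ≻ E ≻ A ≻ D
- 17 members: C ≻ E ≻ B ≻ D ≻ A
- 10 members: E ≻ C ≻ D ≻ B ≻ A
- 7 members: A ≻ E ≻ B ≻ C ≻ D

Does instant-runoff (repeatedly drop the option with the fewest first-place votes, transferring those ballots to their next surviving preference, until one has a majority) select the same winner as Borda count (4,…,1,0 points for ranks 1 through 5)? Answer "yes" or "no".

Instant-runoff — R1 E 10, B 54, A 7, C 24, D 5 (B winner). Winner: B.
Borda — scores: E 240, B 300, A 104, C 191, D 165. Winner: B.
The two methods agree.

yes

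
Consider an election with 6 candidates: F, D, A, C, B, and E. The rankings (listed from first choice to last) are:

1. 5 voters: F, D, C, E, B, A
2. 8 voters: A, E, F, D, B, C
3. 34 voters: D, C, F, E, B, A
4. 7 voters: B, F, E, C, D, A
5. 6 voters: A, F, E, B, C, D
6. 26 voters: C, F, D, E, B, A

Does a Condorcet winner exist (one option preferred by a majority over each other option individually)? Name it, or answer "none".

none

Checking pairwise contests:
C beats F 60–26.
F beats D 52–34.
F beats A 72–14.
D beats C 47–39.
F beats B 79–7.
F beats E 78–8.
Every option loses at least one head-to-head, so there is no Condorcet winner.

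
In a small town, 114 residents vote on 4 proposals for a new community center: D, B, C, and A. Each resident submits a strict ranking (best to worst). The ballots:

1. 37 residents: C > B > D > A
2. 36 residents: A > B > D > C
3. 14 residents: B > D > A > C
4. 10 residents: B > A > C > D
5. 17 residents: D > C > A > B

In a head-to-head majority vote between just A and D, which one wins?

Voters preferring A to D: 46; preferring D to A: 68.
D wins the head-to-head.

D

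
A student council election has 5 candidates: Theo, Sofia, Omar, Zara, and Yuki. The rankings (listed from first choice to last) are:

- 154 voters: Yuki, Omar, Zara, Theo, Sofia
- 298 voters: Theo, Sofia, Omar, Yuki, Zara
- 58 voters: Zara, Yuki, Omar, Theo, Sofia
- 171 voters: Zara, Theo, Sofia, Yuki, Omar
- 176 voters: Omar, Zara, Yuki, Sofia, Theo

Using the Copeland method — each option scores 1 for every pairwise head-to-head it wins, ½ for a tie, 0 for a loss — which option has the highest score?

Theo: beats Sofia, Omar, and Yuki; loses to Zara → score 3.
Sofia: beats Omar and Yuki; loses to Theo and Zara → score 2.
Omar: beats Zara and Yuki; loses to Theo and Sofia → score 2.
Zara: beats Theo and Sofia; loses to Omar and Yuki → score 2.
Yuki: beats Zara; loses to Theo, Sofia, and Omar → score 1.
Theo has the best pairwise record.

Theo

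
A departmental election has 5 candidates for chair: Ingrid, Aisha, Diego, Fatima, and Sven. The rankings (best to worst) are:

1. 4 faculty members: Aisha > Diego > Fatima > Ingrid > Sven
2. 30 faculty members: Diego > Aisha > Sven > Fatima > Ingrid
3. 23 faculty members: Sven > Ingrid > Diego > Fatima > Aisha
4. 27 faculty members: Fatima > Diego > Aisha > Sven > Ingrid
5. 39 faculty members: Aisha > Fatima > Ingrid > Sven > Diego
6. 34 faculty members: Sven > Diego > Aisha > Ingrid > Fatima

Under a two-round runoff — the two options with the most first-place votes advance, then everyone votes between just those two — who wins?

Aisha

Round 1 first-place votes: Ingrid 0, Aisha 43, Diego 30, Fatima 27, Sven 57.
Sven and Aisha advance.
Runoff: Sven is preferred to Aisha by 57 voters; Aisha by 100.
Aisha wins the runoff.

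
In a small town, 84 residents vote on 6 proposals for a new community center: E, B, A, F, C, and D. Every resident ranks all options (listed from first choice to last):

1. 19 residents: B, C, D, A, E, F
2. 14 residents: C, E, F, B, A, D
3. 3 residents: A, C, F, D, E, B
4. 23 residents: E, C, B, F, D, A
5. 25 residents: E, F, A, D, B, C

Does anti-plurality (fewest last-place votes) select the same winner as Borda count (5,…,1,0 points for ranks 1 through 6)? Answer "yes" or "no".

Anti-plurality — last-place votes: E 0, B 3, A 23, F 19, C 25, D 14. Winner: E.
Borda — scores: E 318, B 217, A 142, F 197, C 250, D 136. Winner: E.
The two methods agree.

yes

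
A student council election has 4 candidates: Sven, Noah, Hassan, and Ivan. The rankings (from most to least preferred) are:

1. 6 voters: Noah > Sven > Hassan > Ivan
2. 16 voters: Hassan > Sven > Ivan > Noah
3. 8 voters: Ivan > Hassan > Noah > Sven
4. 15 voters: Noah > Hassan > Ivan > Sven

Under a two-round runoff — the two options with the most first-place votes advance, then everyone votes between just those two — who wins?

Round 1 first-place votes: Sven 0, Noah 21, Hassan 16, Ivan 8.
Noah and Hassan advance.
Runoff: Noah is preferred to Hassan by 21 voters; Hassan by 24.
Hassan wins the runoff.

Hassan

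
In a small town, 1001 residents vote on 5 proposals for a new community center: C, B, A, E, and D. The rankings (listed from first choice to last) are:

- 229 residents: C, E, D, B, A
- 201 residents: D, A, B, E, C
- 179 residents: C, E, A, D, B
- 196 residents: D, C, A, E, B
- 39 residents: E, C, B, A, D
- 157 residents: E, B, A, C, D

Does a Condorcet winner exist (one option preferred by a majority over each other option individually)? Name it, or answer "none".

C

C vs B: 643–358 for C.
C vs A: 643–358 for C.
C vs E: 604–397 for C.
C vs D: 604–397 for C.
C beats every other option head-to-head.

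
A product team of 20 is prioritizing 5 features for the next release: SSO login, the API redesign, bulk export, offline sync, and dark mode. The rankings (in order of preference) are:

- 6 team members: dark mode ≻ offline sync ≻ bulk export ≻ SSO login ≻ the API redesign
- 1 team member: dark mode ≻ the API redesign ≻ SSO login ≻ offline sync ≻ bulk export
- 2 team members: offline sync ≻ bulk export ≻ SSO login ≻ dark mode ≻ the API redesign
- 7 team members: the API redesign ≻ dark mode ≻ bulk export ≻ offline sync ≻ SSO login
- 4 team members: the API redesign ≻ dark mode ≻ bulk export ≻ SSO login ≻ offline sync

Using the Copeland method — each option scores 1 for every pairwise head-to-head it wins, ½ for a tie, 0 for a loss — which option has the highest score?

SSO login: loses to the API redesign, bulk export, offline sync, and dark mode → score 0.
the API redesign: beats SSO login, bulk export, offline sync, and dark mode → score 4.
bulk export: beats SSO login and offline sync; loses to the API redesign and dark mode → score 2.
offline sync: beats SSO login; loses to the API redesign, bulk export, and dark mode → score 1.
dark mode: beats SSO login, bulk export, and offline sync; loses to the API redesign → score 3.
the API redesign has the best pairwise record.

the API redesign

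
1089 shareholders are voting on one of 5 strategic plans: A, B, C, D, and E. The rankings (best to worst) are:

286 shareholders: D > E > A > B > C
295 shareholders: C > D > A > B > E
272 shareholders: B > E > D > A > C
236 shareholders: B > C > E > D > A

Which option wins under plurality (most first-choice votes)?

First-place votes: A 0, B 508, C 295, D 286, E 0.
B has the most first-place votes.

B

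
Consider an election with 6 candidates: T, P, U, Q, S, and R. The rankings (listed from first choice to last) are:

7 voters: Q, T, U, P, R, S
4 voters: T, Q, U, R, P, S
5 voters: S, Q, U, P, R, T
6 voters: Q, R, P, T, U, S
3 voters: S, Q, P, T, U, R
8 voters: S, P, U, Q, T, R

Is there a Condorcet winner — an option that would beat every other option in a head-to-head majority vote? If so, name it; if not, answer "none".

Q vs T: 29–4 for Q.
Q vs P: 25–8 for Q.
Q vs U: 25–8 for Q.
Q vs S: 17–16 for Q.
Q vs R: 33–0 for Q.
Q beats every other option head-to-head.

Q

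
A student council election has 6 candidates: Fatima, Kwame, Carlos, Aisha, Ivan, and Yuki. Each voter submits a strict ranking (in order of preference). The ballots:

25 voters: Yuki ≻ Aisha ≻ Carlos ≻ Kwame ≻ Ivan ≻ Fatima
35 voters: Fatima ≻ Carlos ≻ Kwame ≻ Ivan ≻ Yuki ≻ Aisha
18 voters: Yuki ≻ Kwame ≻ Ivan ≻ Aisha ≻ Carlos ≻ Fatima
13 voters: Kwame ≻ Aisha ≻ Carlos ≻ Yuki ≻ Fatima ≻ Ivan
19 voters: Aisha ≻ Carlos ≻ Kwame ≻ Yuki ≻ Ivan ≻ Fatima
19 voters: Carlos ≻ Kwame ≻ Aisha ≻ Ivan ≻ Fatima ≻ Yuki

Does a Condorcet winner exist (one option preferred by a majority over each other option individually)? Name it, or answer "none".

none

Checking pairwise contests:
Kwame beats Fatima 94–35.
Carlos beats Kwame 98–31.
Aisha beats Carlos 75–54.
Kwame beats Aisha 85–44.
Kwame beats Ivan 129–0.
Kwame beats Yuki 86–43.
Every option loses at least one head-to-head, so there is no Condorcet winner.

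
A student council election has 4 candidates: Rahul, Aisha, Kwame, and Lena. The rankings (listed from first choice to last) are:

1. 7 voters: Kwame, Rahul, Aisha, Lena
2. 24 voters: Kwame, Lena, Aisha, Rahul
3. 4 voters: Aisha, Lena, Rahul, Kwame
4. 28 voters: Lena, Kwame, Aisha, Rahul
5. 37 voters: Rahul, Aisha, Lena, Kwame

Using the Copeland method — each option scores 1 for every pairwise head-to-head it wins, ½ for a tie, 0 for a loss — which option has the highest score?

Lena

Rahul: loses to Aisha, Kwame, and Lena → score 0.
Aisha: beats Rahul; loses to Kwame and Lena → score 1.
Kwame: beats Rahul and Aisha; loses to Lena → score 2.
Lena: beats Rahul, Aisha, and Kwame → score 3.
Lena has the best pairwise record.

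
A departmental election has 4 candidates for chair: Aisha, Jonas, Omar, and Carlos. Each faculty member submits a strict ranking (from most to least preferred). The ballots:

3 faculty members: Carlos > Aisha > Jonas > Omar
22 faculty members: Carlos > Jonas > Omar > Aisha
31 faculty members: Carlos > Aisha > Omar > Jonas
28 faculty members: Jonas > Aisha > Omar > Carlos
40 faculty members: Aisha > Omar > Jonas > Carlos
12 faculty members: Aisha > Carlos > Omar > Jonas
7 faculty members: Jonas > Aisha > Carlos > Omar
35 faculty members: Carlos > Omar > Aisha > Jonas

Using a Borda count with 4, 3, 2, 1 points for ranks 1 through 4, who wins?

Aisha: 3·3 + 22·1 + 31·3 + 28·3 + 40·4 + 12·4 + 7·3 + 35·2 = 507
Jonas: 3·2 + 22·3 + 31·1 + 28·4 + 40·2 + 12·1 + 7·4 + 35·1 = 370
Omar: 3·1 + 22·2 + 31·2 + 28·2 + 40·3 + 12·2 + 7·1 + 35·3 = 421
Carlos: 3·4 + 22·4 + 31·4 + 28·1 + 40·1 + 12·3 + 7·2 + 35·4 = 482
Aisha has the highest Borda score (507).

Aisha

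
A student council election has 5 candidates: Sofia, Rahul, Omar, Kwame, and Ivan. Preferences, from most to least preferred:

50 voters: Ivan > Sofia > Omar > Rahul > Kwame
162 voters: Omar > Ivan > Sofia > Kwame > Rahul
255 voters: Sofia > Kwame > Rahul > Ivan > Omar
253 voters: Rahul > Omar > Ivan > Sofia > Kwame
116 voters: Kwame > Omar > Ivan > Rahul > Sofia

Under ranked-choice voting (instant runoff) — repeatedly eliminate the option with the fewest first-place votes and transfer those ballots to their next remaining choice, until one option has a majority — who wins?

Round 1: Sofia 255, Rahul 253, Omar 162, Kwame 116, Ivan 50. Eliminate Ivan.
Round 2: Sofia 305, Rahul 253, Omar 162, Kwame 116. Eliminate Kwame.
Round 3: Sofia 305, Rahul 253, Omar 278. Eliminate Rahul.
Round 4: Sofia 305, Omar 531. Omar has a majority.

Omar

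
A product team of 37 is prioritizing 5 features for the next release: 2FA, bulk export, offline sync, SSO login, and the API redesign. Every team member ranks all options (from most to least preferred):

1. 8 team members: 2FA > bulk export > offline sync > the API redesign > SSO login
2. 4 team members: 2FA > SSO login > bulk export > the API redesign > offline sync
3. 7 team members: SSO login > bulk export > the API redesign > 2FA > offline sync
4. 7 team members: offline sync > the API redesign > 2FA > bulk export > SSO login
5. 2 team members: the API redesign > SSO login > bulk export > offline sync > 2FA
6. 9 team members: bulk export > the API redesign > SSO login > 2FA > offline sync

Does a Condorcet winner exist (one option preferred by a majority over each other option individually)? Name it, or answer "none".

Checking pairwise contests:
the API redesign beats 2FA 25–12.
2FA beats bulk export 19–18.
2FA beats offline sync 28–9.
2FA beats SSO login 19–18.
bulk export beats the API redesign 28–9.
Every option loses at least one head-to-head, so there is no Condorcet winner.

none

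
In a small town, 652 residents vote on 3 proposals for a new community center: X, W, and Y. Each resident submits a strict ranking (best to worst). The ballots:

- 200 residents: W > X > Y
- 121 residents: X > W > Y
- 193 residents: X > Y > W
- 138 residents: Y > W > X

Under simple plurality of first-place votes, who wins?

X

First-place votes: X 314, W 200, Y 138.
X has the most first-place votes.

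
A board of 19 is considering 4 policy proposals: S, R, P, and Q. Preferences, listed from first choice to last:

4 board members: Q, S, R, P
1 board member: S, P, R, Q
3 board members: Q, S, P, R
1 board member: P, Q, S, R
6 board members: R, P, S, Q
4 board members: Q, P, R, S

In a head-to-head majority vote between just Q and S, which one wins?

Q

Voters preferring Q to S: 12; preferring S to Q: 7.
Q wins the head-to-head.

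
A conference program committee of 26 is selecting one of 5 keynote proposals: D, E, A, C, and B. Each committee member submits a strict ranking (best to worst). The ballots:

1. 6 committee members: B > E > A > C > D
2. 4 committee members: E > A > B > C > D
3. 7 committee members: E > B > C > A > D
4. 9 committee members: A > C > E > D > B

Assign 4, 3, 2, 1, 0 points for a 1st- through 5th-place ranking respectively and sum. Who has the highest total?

D: 6·0 + 4·0 + 7·0 + 9·1 = 9
E: 6·3 + 4·4 + 7·4 + 9·2 = 80
A: 6·2 + 4·3 + 7·1 + 9·4 = 67
C: 6·1 + 4·1 + 7·2 + 9·3 = 51
B: 6·4 + 4·2 + 7·3 + 9·0 = 53
E has the highest Borda score (80).

E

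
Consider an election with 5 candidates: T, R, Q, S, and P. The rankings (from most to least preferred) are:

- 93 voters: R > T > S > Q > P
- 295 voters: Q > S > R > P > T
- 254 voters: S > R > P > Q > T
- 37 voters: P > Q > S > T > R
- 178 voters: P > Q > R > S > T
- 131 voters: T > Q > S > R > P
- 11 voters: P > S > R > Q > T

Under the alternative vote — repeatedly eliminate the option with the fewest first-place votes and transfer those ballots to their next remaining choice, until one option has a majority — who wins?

Q

Round 1: T 131, R 93, Q 295, S 254, P 226. Eliminate R.
Round 2: T 224, Q 295, S 254, P 226. Eliminate T.
Round 3: Q 426, S 347, P 226. Eliminate P.
Round 4: Q 641, S 358. Q has a majority.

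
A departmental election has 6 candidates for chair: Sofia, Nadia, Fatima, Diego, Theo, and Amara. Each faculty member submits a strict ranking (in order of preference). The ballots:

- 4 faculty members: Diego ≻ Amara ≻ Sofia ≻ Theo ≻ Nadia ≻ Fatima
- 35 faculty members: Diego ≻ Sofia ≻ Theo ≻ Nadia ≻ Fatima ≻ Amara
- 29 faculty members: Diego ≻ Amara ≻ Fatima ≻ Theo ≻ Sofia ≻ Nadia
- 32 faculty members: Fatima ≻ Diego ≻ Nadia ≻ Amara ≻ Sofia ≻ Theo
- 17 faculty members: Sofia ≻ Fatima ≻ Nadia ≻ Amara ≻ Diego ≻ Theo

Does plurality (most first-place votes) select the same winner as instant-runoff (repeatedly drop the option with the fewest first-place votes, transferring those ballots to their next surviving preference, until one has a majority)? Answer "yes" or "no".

yes

Plurality — first-place votes: Sofia 17, Nadia 0, Fatima 32, Diego 68, Theo 0, Amara 0. Winner: Diego.
Instant-runoff — R1 Sofia 17, Nadia 0, Fatima 32, Diego 68, Theo 0, Amara 0 (Diego winner). Winner: Diego.
The two methods agree.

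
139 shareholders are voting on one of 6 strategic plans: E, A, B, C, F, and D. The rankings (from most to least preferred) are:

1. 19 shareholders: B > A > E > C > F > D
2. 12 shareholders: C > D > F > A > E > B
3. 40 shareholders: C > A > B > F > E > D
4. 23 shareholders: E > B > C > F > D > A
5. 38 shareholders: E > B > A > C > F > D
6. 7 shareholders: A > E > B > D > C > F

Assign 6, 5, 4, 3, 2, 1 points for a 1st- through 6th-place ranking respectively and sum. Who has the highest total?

B

E: 19·4 + 12·2 + 40·2 + 23·6 + 38·6 + 7·5 = 581
A: 19·5 + 12·3 + 40·5 + 23·1 + 38·4 + 7·6 = 548
B: 19·6 + 12·1 + 40·4 + 23·5 + 38·5 + 7·4 = 619
C: 19·3 + 12·6 + 40·6 + 23·4 + 38·3 + 7·2 = 589
F: 19·2 + 12·4 + 40·3 + 23·3 + 38·2 + 7·1 = 358
D: 19·1 + 12·5 + 40·1 + 23·2 + 38·1 + 7·3 = 224
B has the highest Borda score (619).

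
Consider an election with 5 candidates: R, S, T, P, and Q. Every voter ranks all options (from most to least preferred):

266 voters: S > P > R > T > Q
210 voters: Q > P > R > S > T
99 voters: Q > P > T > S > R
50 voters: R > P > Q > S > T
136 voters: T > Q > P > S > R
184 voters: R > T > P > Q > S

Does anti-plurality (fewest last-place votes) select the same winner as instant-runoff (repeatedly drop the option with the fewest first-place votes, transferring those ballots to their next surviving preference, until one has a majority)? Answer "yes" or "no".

no

Anti-plurality — last-place votes: R 235, S 184, T 260, P 0, Q 266. Winner: P.
Instant-runoff — R1 R 234, S 266, T 136, P 0, Q 309 (P out); R2 R 234, S 266, T 136, Q 309 (T out); R3 R 234, S 266, Q 445 (R out); R4 S 266, Q 679 (Q winner). Winner: Q.
The two methods disagree.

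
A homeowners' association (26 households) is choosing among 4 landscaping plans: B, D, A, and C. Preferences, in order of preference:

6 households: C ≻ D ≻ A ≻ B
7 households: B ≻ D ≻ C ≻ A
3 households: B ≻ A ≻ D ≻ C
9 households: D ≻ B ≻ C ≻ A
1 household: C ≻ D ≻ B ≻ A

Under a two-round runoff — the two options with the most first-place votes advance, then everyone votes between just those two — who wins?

Round 1 first-place votes: B 10, D 9, A 0, C 7.
B and D advance.
Runoff: B is preferred to D by 10 voters; D by 16.
D wins the runoff.

D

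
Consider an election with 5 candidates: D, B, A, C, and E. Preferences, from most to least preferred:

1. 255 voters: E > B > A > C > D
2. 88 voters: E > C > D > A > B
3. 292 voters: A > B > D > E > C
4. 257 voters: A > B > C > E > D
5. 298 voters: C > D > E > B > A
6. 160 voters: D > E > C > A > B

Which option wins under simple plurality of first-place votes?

First-place votes: D 160, B 0, A 549, C 298, E 343.
A has the most first-place votes.

A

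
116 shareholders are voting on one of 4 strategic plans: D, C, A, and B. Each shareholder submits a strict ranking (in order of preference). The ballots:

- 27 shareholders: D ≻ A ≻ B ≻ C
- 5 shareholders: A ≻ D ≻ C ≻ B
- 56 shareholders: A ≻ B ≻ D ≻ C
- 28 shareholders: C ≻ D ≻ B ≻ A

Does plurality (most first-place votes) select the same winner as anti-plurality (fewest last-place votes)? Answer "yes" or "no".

Plurality — first-place votes: D 27, C 28, A 61, B 0. Winner: A.
Anti-plurality — last-place votes: D 0, C 83, A 28, B 5. Winner: D.
The two methods disagree.

no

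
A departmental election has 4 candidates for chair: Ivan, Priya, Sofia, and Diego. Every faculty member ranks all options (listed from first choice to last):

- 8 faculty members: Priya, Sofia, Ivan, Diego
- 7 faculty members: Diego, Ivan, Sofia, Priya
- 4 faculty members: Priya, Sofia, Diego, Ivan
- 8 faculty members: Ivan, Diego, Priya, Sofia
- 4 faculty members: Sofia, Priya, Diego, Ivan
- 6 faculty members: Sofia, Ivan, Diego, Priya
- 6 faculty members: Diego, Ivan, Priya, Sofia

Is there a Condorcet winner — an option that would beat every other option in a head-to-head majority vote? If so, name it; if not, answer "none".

Checking pairwise contests:
Sofia beats Ivan 22–21.
Ivan beats Priya 27–16.
Priya beats Sofia 26–17.
Ivan beats Diego 22–21.
Every option loses at least one head-to-head, so there is no Condorcet winner.

none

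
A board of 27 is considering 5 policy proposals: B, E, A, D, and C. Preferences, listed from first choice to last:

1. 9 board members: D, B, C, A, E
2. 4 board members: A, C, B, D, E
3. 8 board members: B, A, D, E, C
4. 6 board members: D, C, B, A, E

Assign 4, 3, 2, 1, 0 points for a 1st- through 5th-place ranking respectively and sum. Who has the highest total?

D

B: 9·3 + 4·2 + 8·4 + 6·2 = 79
E: 9·0 + 4·0 + 8·1 + 6·0 = 8
A: 9·1 + 4·4 + 8·3 + 6·1 = 55
D: 9·4 + 4·1 + 8·2 + 6·4 = 80
C: 9·2 + 4·3 + 8·0 + 6·3 = 48
D has the highest Borda score (80).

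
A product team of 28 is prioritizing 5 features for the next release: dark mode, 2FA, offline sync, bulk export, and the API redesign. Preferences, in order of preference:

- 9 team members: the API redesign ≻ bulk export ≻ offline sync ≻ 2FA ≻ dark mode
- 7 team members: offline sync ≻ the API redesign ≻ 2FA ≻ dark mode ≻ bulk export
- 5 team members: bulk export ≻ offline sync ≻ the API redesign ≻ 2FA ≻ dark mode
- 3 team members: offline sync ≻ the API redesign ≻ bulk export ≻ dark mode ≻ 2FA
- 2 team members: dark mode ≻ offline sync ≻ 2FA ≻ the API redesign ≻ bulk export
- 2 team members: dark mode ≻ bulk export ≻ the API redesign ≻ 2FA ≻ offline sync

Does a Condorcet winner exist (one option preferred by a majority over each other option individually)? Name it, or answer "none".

none

Checking pairwise contests:
2FA beats dark mode 21–7.
offline sync beats 2FA 26–2.
bulk export beats offline sync 16–12.
the API redesign beats bulk export 21–7.
offline sync beats the API redesign 17–11.
Every option loses at least one head-to-head, so there is no Condorcet winner.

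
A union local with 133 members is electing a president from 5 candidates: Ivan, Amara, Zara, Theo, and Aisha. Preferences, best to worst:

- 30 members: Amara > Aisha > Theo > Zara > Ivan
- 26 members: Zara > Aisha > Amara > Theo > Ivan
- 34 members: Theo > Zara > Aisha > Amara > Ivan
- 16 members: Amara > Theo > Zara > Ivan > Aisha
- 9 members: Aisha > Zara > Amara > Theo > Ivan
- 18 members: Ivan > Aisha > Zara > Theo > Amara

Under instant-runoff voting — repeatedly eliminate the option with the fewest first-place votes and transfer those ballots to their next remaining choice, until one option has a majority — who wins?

Zara

Round 1: Ivan 18, Amara 46, Zara 26, Theo 34, Aisha 9. Eliminate Aisha.
Round 2: Ivan 18, Amara 46, Zara 35, Theo 34. Eliminate Ivan.
Round 3: Amara 46, Zara 53, Theo 34. Eliminate Theo.
Round 4: Amara 46, Zara 87. Zara has a majority.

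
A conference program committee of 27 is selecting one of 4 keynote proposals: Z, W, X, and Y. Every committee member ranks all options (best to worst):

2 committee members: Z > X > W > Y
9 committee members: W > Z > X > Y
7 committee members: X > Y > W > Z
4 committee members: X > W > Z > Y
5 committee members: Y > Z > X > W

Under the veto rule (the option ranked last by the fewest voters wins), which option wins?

X

Last-place votes: Z 7, W 5, X 0, Y 15.
X is ranked last by the fewest voters, so X wins.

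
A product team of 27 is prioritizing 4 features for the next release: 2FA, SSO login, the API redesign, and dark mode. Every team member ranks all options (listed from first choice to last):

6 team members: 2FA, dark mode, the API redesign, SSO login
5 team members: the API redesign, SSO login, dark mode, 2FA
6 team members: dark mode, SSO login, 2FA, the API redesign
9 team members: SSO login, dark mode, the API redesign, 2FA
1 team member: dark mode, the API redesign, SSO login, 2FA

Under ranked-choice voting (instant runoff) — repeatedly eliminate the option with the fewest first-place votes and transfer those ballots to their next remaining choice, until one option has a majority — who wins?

SSO login

Round 1: 2FA 6, SSO login 9, the API redesign 5, dark mode 7. Eliminate the API redesign.
Round 2: 2FA 6, SSO login 14, dark mode 7. SSO login has a majority.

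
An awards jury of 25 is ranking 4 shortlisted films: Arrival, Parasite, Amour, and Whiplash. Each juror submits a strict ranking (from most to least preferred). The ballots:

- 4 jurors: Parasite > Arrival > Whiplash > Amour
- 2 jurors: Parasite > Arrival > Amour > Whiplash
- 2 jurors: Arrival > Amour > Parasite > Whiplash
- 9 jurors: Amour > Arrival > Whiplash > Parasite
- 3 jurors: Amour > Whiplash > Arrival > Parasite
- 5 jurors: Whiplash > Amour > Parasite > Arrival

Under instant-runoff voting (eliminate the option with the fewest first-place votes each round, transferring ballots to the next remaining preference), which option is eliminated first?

Round 1: Arrival 2, Parasite 6, Amour 12, Whiplash 5. Eliminate Arrival.

Arrival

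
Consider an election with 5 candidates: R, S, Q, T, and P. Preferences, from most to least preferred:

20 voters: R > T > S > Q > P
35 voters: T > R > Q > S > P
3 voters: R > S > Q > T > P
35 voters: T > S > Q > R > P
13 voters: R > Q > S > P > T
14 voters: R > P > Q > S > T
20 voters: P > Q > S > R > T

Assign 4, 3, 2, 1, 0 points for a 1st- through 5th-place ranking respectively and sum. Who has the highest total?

R: 20·4 + 35·3 + 3·4 + 35·1 + 13·4 + 14·4 + 20·1 = 360
S: 20·2 + 35·1 + 3·3 + 35·3 + 13·2 + 14·1 + 20·2 = 269
Q: 20·1 + 35·2 + 3·2 + 35·2 + 13·3 + 14·2 + 20·3 = 293
T: 20·3 + 35·4 + 3·1 + 35·4 + 13·0 + 14·0 + 20·0 = 343
P: 20·0 + 35·0 + 3·0 + 35·0 + 13·1 + 14·3 + 20·4 = 135
R has the highest Borda score (360).

R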